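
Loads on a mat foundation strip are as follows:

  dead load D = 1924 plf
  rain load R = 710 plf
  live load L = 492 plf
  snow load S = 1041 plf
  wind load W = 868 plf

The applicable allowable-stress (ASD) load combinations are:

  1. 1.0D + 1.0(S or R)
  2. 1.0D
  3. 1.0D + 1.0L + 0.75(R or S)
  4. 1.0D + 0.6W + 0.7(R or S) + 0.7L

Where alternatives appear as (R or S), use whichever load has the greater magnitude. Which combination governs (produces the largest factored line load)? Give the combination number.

(S or R) → S = 1041 plf; (R or S) → S = 1041 plf.
1. 1.0(1924) + 1.0(1041) = 1924.00 + 1041.00 = 2965.00
2. 1.0(1924) = 1924.00
3. 1.0(1924) + 1.0(492) + 0.75(1041) = 1924.00 + 492.00 + 780.75 = 3196.75
4. 1.0(1924) + 0.6(868) + 0.7(1041) + 0.7(492) = 1924.00 + 520.80 + 728.70 + 344.40 = 3517.90
The largest value is 3517.90 plf from combination 4.

Combination 4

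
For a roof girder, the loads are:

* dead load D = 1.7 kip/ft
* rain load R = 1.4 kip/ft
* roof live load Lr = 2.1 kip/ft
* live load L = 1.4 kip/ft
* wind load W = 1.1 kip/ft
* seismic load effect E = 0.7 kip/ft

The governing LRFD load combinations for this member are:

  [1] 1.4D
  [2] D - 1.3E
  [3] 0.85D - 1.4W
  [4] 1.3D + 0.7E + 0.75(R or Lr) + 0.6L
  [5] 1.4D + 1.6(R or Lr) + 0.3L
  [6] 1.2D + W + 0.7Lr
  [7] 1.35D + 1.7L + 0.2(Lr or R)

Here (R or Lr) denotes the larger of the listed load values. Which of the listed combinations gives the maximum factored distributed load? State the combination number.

Combination 5

(R or Lr) → Lr = 2.1 kip/ft; (Lr or R) → Lr = 2.1 kip/ft.
[1] 1.4(1.7) = 2.4
[2] 1.0(1.7) - 1.3(0.7) = 1.7 - 0.9 = 0.8
[3] 0.85(1.7) - 1.4(1.1) = 1.4 - 1.5 = -0.1
[4] 1.3(1.7) + 0.7(0.7) + 0.75(2.1) + 0.6(1.4) = 2.2 + 0.5 + 1.6 + 0.8 = 5.1
[5] 1.4(1.7) + 1.6(2.1) + 0.3(1.4) = 2.4 + 3.4 + 0.4 = 6.2
[6] 1.2(1.7) + 1.0(1.1) + 0.7(2.1) = 2.0 + 1.1 + 1.5 = 4.6
[7] 1.35(1.7) + 1.7(1.4) + 0.2(2.1) = 2.3 + 2.4 + 0.4 = 5.1
The largest value is 6.2 kip/ft from combination 5.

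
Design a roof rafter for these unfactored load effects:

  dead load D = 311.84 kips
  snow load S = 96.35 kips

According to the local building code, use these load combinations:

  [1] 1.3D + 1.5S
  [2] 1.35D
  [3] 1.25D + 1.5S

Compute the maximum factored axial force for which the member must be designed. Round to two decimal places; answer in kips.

549.92 kips

[1] 1.3(311.84) + 1.5(96.35) = 549.92
[2] 1.35(311.84) = 420.98
[3] 1.25(311.84) + 1.5(96.35) = 534.33
The controlling combination is 1, giving 549.92 kips.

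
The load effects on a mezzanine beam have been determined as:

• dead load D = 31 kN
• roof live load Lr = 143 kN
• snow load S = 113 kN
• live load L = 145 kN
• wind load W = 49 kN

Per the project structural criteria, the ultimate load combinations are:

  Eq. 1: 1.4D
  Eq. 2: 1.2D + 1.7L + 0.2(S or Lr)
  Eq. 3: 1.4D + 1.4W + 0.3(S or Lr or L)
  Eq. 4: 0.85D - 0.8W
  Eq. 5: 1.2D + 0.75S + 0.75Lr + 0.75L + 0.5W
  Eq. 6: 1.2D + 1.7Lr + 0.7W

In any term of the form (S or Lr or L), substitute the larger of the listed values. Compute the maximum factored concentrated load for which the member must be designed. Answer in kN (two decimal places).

362.45 kN

(S or Lr) → Lr = 143 kN; (S or Lr or L) → L = 145 kN.
Eq. 1: 1.4(31) = 43.40
Eq. 2: 1.2(31) + 1.7(145) + 0.2(143) = 312.30
Eq. 3: 1.4(31) + 1.4(49) + 0.3(145) = 155.50
Eq. 4: 0.85(31) - 0.8(49) = -12.85
Eq. 5: 1.2(31) + 0.75(113) + 0.75(143) + 0.75(145) + 0.5(49) = 362.45
Eq. 6: 1.2(31) + 1.7(143) + 0.7(49) = 314.60
The controlling combination is 5, giving 362.45 kN.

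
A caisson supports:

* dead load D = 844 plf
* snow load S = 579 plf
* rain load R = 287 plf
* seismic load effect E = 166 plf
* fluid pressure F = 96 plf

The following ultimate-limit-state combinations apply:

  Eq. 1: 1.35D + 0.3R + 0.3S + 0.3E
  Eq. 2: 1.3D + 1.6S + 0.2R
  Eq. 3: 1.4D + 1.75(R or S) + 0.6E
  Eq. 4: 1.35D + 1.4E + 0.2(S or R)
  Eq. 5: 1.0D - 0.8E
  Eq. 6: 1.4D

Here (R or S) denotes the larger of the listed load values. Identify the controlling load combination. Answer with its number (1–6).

Combination 3

(R or S) → S = 579 plf; (S or R) → S = 579 plf.
Eq. 1: 1.35(844) + 0.3(287) + 0.3(579) + 0.3(166) = 1139.40 + 86.10 + 173.70 + 49.80 = 1449.00
Eq. 2: 1.3(844) + 1.6(579) + 0.2(287) = 1097.20 + 926.40 + 57.40 = 2081.00
Eq. 3: 1.4(844) + 1.75(579) + 0.6(166) = 1181.60 + 1013.25 + 99.60 = 2294.45
Eq. 4: 1.35(844) + 1.4(166) + 0.2(579) = 1139.40 + 232.40 + 115.80 = 1487.60
Eq. 5: 1.0(844) - 0.8(166) = 844.00 - 132.80 = 711.20
Eq. 6: 1.4(844) = 1181.60
The largest value is 2294.45 plf from combination 3.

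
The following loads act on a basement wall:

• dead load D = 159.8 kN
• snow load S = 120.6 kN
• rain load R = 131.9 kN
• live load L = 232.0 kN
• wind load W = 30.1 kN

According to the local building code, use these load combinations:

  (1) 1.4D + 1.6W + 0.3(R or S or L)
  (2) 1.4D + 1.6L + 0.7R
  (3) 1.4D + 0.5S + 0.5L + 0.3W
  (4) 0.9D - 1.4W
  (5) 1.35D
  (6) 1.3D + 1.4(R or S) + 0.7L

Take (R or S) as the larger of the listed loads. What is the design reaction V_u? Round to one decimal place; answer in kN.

687.3 kN

(R or S or L) → L = 232.0 kN; (R or S) → R = 131.9 kN.
(1) 1.4(159.8) + 1.6(30.1) + 0.3(232.0) = 223.7 + 48.2 + 69.6 = 341.5
(2) 1.4(159.8) + 1.6(232.0) + 0.7(131.9) = 687.3
(3) 1.4(159.8) + 0.5(120.6) + 0.5(232.0) + 0.3(30.1) = 409.1
(4) 0.9(159.8) - 1.4(30.1) = 143.8 - 42.1 = 101.7
(5) 1.35(159.8) = 215.7
(6) 1.3(159.8) + 1.4(131.9) + 0.7(232.0) = 207.7 + 184.7 + 162.4 = 554.8
Combination 2 governs: V_u = 687.3 kN.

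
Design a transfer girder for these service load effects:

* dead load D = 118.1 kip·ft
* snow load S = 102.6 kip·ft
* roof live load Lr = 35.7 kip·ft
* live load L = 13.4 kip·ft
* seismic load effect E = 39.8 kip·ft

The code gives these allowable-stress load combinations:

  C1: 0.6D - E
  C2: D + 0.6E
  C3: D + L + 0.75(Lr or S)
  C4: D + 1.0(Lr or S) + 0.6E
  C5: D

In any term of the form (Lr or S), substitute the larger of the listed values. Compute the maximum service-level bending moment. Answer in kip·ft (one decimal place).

244.6 kip·ft

(Lr or S) → S = 102.6 kip·ft.
C1: 0.6(118.1) - 1.0(39.8) = 70.9 - 39.8 = 31.1
C2: 1.0(118.1) + 0.6(39.8) = 118.1 + 23.9 = 142.0
C3: 1.0(118.1) + 1.0(13.4) + 0.75(102.6) = 118.1 + 13.4 + 77.0 = 208.5
C4: 1.0(118.1) + 1.0(102.6) + 0.6(39.8) = 118.1 + 102.6 + 23.9 = 244.6
C5: 1.0(118.1) = 118.1
The controlling combination is 4, giving 244.6 kip·ft.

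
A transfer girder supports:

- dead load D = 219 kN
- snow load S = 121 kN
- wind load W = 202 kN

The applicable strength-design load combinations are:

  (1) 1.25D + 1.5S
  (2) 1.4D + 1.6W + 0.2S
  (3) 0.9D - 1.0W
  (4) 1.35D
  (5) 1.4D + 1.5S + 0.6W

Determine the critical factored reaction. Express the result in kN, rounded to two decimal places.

(1) 1.25(219) + 1.5(121) = 273.75 + 181.50 = 455.25
(2) 1.4(219) + 1.6(202) + 0.2(121) = 306.60 + 323.20 + 24.20 = 654.00
(3) 0.9(219) - 1.0(202) = 197.10 - 202.00 = -4.90
(4) 1.35(219) = 295.65
(5) 1.4(219) + 1.5(121) + 0.6(202) = 306.60 + 181.50 + 121.20 = 609.30
Maximum is from combination 2.

654.00 kN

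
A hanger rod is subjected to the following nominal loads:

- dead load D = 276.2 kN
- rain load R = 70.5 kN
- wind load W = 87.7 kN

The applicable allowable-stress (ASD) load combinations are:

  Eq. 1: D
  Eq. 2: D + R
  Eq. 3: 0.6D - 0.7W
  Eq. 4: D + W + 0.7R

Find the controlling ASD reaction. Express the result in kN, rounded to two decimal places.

413.25 kN

Eq. 1: 1.0(276.2) = 276.20
Eq. 2: 1.0(276.2) + 1.0(70.5) = 346.70
Eq. 3: 0.6(276.2) - 0.7(87.7) = 104.33
Eq. 4: 1.0(276.2) + 1.0(87.7) + 0.7(70.5) = 413.25
Maximum is from combination 4.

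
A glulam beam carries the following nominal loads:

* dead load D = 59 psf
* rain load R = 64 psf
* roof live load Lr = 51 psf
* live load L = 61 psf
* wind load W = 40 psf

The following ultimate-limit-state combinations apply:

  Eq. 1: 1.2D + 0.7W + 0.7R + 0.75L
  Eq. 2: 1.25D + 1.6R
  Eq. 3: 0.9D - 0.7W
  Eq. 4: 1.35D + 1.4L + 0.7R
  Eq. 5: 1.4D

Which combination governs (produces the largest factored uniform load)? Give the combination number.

Combination 4

Eq. 1: 1.2(59) + 0.7(40) + 0.7(64) + 0.75(61) = 70.8 + 28.0 + 44.8 + 45.8 = 189.4
Eq. 2: 1.25(59) + 1.6(64) = 73.8 + 102.4 = 176.2
Eq. 3: 0.9(59) - 0.7(40) = 53.1 - 28.0 = 25.1
Eq. 4: 1.35(59) + 1.4(61) + 0.7(64) = 79.7 + 85.4 + 44.8 = 209.9
Eq. 5: 1.4(59) = 82.6
The largest value is 209.9 psf from combination 4.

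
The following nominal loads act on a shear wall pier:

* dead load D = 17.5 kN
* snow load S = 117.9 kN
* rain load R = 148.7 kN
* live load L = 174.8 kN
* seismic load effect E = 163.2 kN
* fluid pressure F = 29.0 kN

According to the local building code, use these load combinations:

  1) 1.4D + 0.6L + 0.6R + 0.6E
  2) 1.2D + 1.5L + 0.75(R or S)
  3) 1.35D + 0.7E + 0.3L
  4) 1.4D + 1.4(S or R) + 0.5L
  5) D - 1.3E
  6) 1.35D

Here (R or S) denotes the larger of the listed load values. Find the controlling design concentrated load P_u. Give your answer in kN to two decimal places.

394.73 kN

(R or S) → R = 148.7 kN; (S or R) → R = 148.7 kN.
1) 1.4(17.5) + 0.6(174.8) + 0.6(148.7) + 0.6(163.2) = 24.50 + 104.88 + 89.22 + 97.92 = 316.52
2) 1.2(17.5) + 1.5(174.8) + 0.75(148.7) = 21.00 + 262.20 + 111.53 = 394.73
3) 1.35(17.5) + 0.7(163.2) + 0.3(174.8) = 23.63 + 114.24 + 52.44 = 190.31
4) 1.4(17.5) + 1.4(148.7) + 0.5(174.8) = 24.50 + 208.18 + 87.40 = 320.08
5) 1.0(17.5) - 1.3(163.2) = 17.50 - 212.16 = -194.66
6) 1.35(17.5) = 23.63
Combination 2 governs: P_u = 394.73 kN.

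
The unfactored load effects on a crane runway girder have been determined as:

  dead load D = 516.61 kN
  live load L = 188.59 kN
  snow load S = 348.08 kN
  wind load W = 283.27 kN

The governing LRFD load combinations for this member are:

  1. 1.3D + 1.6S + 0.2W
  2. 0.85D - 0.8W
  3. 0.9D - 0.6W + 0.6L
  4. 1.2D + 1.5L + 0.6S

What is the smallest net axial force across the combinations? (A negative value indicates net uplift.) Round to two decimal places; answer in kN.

1. 1.3(516.61) + 1.6(348.08) + 0.2(283.27) = 1285.18
2. 0.85(516.61) - 0.8(283.27) = 439.12 - 226.62 = 212.50
3. 0.9(516.61) - 0.6(283.27) + 0.6(188.59) = 464.95 - 169.96 + 113.15 = 408.14
4. 1.2(516.61) + 1.5(188.59) + 0.6(348.08) = 619.93 + 282.89 + 208.85 = 1111.67
Combination 2 gives the minimum: 212.50 kN.

212.50 kN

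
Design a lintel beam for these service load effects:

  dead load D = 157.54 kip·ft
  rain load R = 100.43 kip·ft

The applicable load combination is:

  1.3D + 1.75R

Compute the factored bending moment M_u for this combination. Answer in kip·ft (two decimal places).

1.3(157.54) + 1.75(100.43) = 204.80 + 175.75 = 380.55
M_u = 380.55 kip·ft.

380.55 kip·ft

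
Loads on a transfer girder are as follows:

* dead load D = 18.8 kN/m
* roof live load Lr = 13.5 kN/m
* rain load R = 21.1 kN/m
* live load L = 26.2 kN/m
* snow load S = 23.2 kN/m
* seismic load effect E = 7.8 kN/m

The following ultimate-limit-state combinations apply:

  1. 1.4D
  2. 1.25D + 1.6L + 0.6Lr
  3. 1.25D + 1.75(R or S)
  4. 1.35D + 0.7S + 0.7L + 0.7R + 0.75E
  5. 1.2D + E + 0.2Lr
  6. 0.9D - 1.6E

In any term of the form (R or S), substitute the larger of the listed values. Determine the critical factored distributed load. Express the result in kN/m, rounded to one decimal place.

(R or S) → S = 23.2 kN/m.
1. 1.4(18.8) = 26.3
2. 1.25(18.8) + 1.6(26.2) + 0.6(13.5) = 23.5 + 41.9 + 8.1 = 73.5
3. 1.25(18.8) + 1.75(23.2) = 23.5 + 40.6 = 64.1
4. 1.35(18.8) + 0.7(23.2) + 0.7(26.2) + 0.7(21.1) + 0.75(7.8) = 25.4 + 16.2 + 18.3 + 14.8 + 5.9 = 80.6
5. 1.2(18.8) + 1.0(7.8) + 0.2(13.5) = 22.6 + 7.8 + 2.7 = 33.1
6. 0.9(18.8) - 1.6(7.8) = 16.9 - 12.5 = 4.4
Maximum is from combination 4.

80.6 kN/m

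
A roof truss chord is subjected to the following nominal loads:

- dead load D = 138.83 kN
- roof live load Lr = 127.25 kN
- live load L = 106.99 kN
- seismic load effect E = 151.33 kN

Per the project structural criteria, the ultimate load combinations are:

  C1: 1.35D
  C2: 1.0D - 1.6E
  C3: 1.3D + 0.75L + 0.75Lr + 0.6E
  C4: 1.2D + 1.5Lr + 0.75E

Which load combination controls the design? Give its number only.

Combination 4

C1: 1.35(138.83) = 187.42
C2: 1.0(138.83) - 1.6(151.33) = -103.30
C3: 1.3(138.83) + 0.75(106.99) + 0.75(127.25) + 0.6(151.33) = 446.96
C4: 1.2(138.83) + 1.5(127.25) + 0.75(151.33) = 470.97
The largest value is 470.97 kN from combination 4.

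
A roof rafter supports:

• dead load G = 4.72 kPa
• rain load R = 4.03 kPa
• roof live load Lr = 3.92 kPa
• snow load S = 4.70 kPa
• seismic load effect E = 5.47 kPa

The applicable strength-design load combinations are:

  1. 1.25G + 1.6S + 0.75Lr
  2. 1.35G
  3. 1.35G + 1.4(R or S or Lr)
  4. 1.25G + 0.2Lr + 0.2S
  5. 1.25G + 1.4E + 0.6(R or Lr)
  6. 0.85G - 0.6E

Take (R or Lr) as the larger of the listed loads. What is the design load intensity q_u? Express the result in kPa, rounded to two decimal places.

(R or S or Lr) → S = 4.70 kPa; (R or Lr) → R = 4.03 kPa.
1. 1.25(4.72) + 1.6(4.70) + 0.75(3.92) = 16.36
2. 1.35(4.72) = 6.37
3. 1.35(4.72) + 1.4(4.70) = 12.95
4. 1.25(4.72) + 0.2(3.92) + 0.2(4.70) = 7.62
5. 1.25(4.72) + 1.4(5.47) + 0.6(4.03) = 15.98
6. 0.85(4.72) - 0.6(5.47) = 0.73
The controlling combination is 1, giving 16.36 kPa.

16.36 kPa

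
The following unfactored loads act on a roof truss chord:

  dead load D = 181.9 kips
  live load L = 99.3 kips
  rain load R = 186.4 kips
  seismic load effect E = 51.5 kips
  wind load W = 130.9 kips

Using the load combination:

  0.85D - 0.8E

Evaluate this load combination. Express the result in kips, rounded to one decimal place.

0.85(181.9) - 0.8(51.5) = 154.6 - 41.2 = 113.4
P_u = 113.4 kips.

113.4 kips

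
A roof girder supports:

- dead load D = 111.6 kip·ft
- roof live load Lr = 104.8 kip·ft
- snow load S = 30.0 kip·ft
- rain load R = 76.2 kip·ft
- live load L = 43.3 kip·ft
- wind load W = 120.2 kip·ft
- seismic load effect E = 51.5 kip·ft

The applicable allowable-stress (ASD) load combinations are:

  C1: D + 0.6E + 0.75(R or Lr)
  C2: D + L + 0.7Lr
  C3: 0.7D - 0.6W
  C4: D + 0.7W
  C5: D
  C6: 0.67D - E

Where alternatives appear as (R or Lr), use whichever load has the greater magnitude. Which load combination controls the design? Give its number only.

(R or Lr) → Lr = 104.8 kip·ft.
C1: 1.0(111.6) + 0.6(51.5) + 0.75(104.8) = 111.6 + 30.9 + 78.6 = 221.1
C2: 1.0(111.6) + 1.0(43.3) + 0.7(104.8) = 111.6 + 43.3 + 73.4 = 228.3
C3: 0.7(111.6) - 0.6(120.2) = 78.1 - 72.1 = 6.0
C4: 1.0(111.6) + 0.7(120.2) = 111.6 + 84.1 = 195.7
C5: 1.0(111.6) = 111.6
C6: 0.67(111.6) - 1.0(51.5) = 74.8 - 51.5 = 23.3
The largest value is 228.3 kip·ft from combination 2.

Combination 2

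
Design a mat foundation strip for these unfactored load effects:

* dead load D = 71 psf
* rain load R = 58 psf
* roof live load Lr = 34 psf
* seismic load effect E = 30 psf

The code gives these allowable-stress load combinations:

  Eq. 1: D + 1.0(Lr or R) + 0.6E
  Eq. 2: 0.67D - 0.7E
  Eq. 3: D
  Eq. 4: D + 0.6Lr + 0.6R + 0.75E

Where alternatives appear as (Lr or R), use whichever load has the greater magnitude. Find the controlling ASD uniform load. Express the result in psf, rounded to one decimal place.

(Lr or R) → R = 58 psf.
Eq. 1: 1.0(71) + 1.0(58) + 0.6(30) = 71.0 + 58.0 + 18.0 = 147.0
Eq. 2: 0.67(71) - 0.7(30) = 47.6 - 21.0 = 26.6
Eq. 3: 1.0(71) = 71.0
Eq. 4: 1.0(71) + 0.6(34) + 0.6(58) + 0.75(30) = 71.0 + 20.4 + 34.8 + 22.5 = 148.7
The controlling combination is 4, giving 148.7 psf.

148.7 psf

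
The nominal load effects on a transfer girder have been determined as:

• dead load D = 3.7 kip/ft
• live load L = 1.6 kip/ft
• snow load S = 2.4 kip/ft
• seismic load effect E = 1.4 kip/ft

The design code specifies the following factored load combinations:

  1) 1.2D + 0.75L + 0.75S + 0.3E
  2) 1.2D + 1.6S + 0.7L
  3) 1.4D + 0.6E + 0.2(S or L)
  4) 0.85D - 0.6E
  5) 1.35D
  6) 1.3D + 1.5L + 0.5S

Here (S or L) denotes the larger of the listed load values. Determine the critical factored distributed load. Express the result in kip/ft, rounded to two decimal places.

9.40 kip/ft

(S or L) → S = 2.4 kip/ft.
1) 1.2(3.7) + 0.75(1.6) + 0.75(2.4) + 0.3(1.4) = 4.44 + 1.20 + 1.80 + 0.42 = 7.86
2) 1.2(3.7) + 1.6(2.4) + 0.7(1.6) = 4.44 + 3.84 + 1.12 = 9.40
3) 1.4(3.7) + 0.6(1.4) + 0.2(2.4) = 5.18 + 0.84 + 0.48 = 6.50
4) 0.85(3.7) - 0.6(1.4) = 3.15 - 0.84 = 2.31
5) 1.35(3.7) = 5.00
6) 1.3(3.7) + 1.5(1.6) + 0.5(2.4) = 4.81 + 2.40 + 1.20 = 8.41
The controlling combination is 2, giving 9.40 kip/ft.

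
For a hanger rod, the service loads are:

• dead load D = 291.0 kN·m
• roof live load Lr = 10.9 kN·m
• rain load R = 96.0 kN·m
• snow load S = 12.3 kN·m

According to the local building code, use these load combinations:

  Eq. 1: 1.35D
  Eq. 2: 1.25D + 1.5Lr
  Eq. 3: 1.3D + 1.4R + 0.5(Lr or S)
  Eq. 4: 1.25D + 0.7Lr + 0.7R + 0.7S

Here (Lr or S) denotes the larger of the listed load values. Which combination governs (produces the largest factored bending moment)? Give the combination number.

(Lr or S) → S = 12.3 kN·m.
Eq. 1: 1.35(291.0) = 392.85
Eq. 2: 1.25(291.0) + 1.5(10.9) = 363.75 + 16.35 = 380.10
Eq. 3: 1.3(291.0) + 1.4(96.0) + 0.5(12.3) = 378.30 + 134.40 + 6.15 = 518.85
Eq. 4: 1.25(291.0) + 0.7(10.9) + 0.7(96.0) + 0.7(12.3) = 363.75 + 7.63 + 67.20 + 8.61 = 447.19
The largest value is 518.85 kN·m from combination 3.

Combination 3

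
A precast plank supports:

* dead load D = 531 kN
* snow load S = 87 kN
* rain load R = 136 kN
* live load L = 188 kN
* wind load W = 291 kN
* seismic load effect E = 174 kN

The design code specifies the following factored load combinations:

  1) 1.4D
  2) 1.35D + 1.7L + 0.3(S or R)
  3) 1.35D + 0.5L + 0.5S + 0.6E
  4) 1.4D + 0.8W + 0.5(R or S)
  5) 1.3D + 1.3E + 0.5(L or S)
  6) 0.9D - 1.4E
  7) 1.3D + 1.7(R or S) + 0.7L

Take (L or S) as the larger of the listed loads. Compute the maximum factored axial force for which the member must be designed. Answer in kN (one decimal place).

(S or R) → R = 136 kN; (R or S) → R = 136 kN; (L or S) → L = 188 kN.
1) 1.4(531) = 743.4
2) 1.35(531) + 1.7(188) + 0.3(136) = 716.9 + 319.6 + 40.8 = 1077.3
3) 1.35(531) + 0.5(188) + 0.5(87) + 0.6(174) = 716.9 + 94.0 + 43.5 + 104.4 = 958.8
4) 1.4(531) + 0.8(291) + 0.5(136) = 743.4 + 232.8 + 68.0 = 1044.2
5) 1.3(531) + 1.3(174) + 0.5(188) = 690.3 + 226.2 + 94.0 = 1010.5
6) 0.9(531) - 1.4(174) = 477.9 - 243.6 = 234.3
7) 1.3(531) + 1.7(136) + 0.7(188) = 690.3 + 231.2 + 131.6 = 1053.1
The controlling combination is 2, giving 1077.3 kN.

1077.3 kN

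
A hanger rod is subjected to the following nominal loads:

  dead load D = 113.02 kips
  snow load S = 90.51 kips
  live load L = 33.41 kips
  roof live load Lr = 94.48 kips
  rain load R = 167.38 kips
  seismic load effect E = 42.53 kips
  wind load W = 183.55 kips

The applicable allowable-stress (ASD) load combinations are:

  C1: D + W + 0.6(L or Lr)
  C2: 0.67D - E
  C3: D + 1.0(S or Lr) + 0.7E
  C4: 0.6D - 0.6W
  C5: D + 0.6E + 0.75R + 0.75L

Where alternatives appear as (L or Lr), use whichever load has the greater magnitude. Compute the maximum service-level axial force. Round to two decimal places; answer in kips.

353.26 kips

(L or Lr) → Lr = 94.48 kips; (S or Lr) → Lr = 94.48 kips.
C1: 1.0(113.02) + 1.0(183.55) + 0.6(94.48) = 113.02 + 183.55 + 56.69 = 353.26
C2: 0.67(113.02) - 1.0(42.53) = 75.72 - 42.53 = 33.19
C3: 1.0(113.02) + 1.0(94.48) + 0.7(42.53) = 113.02 + 94.48 + 29.77 = 237.27
C4: 0.6(113.02) - 0.6(183.55) = 67.81 - 110.13 = -42.32
C5: 1.0(113.02) + 0.6(42.53) + 0.75(167.38) + 0.75(33.41) = 289.13
Maximum is from combination 1.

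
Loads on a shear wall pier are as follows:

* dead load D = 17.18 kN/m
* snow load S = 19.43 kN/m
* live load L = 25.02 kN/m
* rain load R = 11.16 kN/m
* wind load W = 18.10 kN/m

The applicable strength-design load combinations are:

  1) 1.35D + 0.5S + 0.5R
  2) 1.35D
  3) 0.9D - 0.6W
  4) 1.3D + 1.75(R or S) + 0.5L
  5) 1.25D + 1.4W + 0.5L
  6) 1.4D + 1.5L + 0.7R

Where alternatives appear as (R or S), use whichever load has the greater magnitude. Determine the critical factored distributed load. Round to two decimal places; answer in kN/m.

69.39 kN/m

(R or S) → S = 19.43 kN/m.
1) 1.35(17.18) + 0.5(19.43) + 0.5(11.16) = 23.19 + 9.72 + 5.58 = 38.49
2) 1.35(17.18) = 23.19
3) 0.9(17.18) - 0.6(18.10) = 15.46 - 10.86 = 4.60
4) 1.3(17.18) + 1.75(19.43) + 0.5(25.02) = 68.85
5) 1.25(17.18) + 1.4(18.10) + 0.5(25.02) = 21.48 + 25.34 + 12.51 = 59.33
6) 1.4(17.18) + 1.5(25.02) + 0.7(11.16) = 24.05 + 37.53 + 7.81 = 69.39
The controlling combination is 6, giving 69.39 kN/m.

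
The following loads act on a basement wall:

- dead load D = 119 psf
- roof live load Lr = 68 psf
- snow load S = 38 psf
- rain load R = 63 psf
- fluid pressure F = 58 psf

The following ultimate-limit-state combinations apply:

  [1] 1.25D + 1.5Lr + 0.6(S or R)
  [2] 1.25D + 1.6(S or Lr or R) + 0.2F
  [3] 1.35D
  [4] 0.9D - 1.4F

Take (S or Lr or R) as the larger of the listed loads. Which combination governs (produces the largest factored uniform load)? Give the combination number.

(S or R) → R = 63 psf; (S or Lr or R) → Lr = 68 psf.
[1] 1.25(119) + 1.5(68) + 0.6(63) = 288.55
[2] 1.25(119) + 1.6(68) + 0.2(58) = 269.15
[3] 1.35(119) = 160.65
[4] 0.9(119) - 1.4(58) = 25.90
The largest value is 288.55 psf from combination 1.

Combination 1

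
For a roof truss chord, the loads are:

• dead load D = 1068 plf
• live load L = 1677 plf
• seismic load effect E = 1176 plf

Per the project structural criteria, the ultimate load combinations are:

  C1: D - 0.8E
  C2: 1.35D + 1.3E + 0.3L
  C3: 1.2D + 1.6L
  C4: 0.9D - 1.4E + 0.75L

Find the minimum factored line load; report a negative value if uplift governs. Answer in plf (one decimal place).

C1: 1.0(1068) - 0.8(1176) = 127.2
C2: 1.35(1068) + 1.3(1176) + 0.3(1677) = 3473.7
C3: 1.2(1068) + 1.6(1677) = 3964.8
C4: 0.9(1068) - 1.4(1176) + 0.75(1677) = 572.6
Combination 1 gives the minimum: 127.2 plf.

127.2 plf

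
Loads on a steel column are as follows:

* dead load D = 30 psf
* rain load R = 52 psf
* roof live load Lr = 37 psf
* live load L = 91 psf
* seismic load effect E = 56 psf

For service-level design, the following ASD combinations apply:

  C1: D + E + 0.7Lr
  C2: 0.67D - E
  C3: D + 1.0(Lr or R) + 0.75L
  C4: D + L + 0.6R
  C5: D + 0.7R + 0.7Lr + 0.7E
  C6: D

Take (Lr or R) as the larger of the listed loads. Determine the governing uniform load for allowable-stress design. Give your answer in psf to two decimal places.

152.20 psf

(Lr or R) → R = 52 psf.
C1: 1.0(30) + 1.0(56) + 0.7(37) = 30.00 + 56.00 + 25.90 = 111.90
C2: 0.67(30) - 1.0(56) = 20.10 - 56.00 = -35.90
C3: 1.0(30) + 1.0(52) + 0.75(91) = 30.00 + 52.00 + 68.25 = 150.25
C4: 1.0(30) + 1.0(91) + 0.6(52) = 30.00 + 91.00 + 31.20 = 152.20
C5: 1.0(30) + 0.7(52) + 0.7(37) + 0.7(56) = 30.00 + 36.40 + 25.90 + 39.20 = 131.50
C6: 1.0(30) = 30.00
Combination 4 governs: q = 152.20 psf.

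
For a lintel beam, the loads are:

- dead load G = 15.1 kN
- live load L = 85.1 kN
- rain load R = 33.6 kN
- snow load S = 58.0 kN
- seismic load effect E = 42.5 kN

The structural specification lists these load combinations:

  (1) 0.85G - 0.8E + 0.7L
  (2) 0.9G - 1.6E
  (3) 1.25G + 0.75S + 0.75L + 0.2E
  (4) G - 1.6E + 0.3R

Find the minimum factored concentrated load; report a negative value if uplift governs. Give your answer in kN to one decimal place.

(1) 0.85(15.1) - 0.8(42.5) + 0.7(85.1) = 12.8 - 34.0 + 59.6 = 38.4
(2) 0.9(15.1) - 1.6(42.5) = 13.6 - 68.0 = -54.4
(3) 1.25(15.1) + 0.75(58.0) + 0.75(85.1) + 0.2(42.5) = 18.9 + 43.5 + 63.8 + 8.5 = 134.7
(4) 1.0(15.1) - 1.6(42.5) + 0.3(33.6) = 15.1 - 68.0 + 10.1 = -42.8
Combination 2 gives the minimum: -54.4 kN.

-54.4 kN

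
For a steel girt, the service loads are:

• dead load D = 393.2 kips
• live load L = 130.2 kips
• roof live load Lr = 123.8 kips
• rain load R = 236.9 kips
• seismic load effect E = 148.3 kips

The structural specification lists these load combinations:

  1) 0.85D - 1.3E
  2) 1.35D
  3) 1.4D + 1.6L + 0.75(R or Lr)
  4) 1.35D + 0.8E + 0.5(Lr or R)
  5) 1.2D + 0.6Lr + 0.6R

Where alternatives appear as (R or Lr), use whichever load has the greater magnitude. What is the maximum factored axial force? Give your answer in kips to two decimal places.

(R or Lr) → R = 236.9 kips; (Lr or R) → R = 236.9 kips.
1) 0.85(393.2) - 1.3(148.3) = 334.22 - 192.79 = 141.43
2) 1.35(393.2) = 530.82
3) 1.4(393.2) + 1.6(130.2) + 0.75(236.9) = 550.48 + 208.32 + 177.68 = 936.48
4) 1.35(393.2) + 0.8(148.3) + 0.5(236.9) = 530.82 + 118.64 + 118.45 = 767.91
5) 1.2(393.2) + 0.6(123.8) + 0.6(236.9) = 471.84 + 74.28 + 142.14 = 688.26
Maximum is from combination 3.

936.48 kips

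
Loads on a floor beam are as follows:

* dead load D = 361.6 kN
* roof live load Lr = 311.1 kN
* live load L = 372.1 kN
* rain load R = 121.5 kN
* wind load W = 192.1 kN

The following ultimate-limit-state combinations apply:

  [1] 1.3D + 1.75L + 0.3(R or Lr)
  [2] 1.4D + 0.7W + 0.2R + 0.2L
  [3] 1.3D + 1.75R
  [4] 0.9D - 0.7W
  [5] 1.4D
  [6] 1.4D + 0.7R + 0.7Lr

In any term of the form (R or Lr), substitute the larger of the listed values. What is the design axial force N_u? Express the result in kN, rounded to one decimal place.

(R or Lr) → Lr = 311.1 kN.
[1] 1.3(361.6) + 1.75(372.1) + 0.3(311.1) = 470.1 + 651.2 + 93.3 = 1214.6
[2] 1.4(361.6) + 0.7(192.1) + 0.2(121.5) + 0.2(372.1) = 506.2 + 134.5 + 24.3 + 74.4 = 739.4
[3] 1.3(361.6) + 1.75(121.5) = 470.1 + 212.6 = 682.7
[4] 0.9(361.6) - 0.7(192.1) = 191.0
[5] 1.4(361.6) = 506.2
[6] 1.4(361.6) + 0.7(121.5) + 0.7(311.1) = 506.2 + 85.1 + 217.8 = 809.1
The controlling combination is 1, giving 1214.6 kN.

1214.6 kN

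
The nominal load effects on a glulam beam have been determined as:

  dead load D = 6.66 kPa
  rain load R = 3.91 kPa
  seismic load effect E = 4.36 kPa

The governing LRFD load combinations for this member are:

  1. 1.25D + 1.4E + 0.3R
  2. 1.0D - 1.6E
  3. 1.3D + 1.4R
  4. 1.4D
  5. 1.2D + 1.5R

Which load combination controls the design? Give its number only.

Combination 1

1. 1.25(6.66) + 1.4(4.36) + 0.3(3.91) = 15.60
2. 1.0(6.66) - 1.6(4.36) = -0.32
3. 1.3(6.66) + 1.4(3.91) = 14.13
4. 1.4(6.66) = 9.32
5. 1.2(6.66) + 1.5(3.91) = 13.86
The largest value is 15.60 kPa from combination 1.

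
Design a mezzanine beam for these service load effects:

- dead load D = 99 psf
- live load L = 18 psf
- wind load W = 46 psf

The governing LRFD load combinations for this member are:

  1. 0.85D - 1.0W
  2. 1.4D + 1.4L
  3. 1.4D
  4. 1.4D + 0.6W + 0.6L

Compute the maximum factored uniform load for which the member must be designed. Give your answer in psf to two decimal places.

177.00 psf

1. 0.85(99) - 1.0(46) = 84.15 - 46.00 = 38.15
2. 1.4(99) + 1.4(18) = 138.60 + 25.20 = 163.80
3. 1.4(99) = 138.60
4. 1.4(99) + 0.6(46) + 0.6(18) = 138.60 + 27.60 + 10.80 = 177.00
The controlling combination is 4, giving 177.00 psf.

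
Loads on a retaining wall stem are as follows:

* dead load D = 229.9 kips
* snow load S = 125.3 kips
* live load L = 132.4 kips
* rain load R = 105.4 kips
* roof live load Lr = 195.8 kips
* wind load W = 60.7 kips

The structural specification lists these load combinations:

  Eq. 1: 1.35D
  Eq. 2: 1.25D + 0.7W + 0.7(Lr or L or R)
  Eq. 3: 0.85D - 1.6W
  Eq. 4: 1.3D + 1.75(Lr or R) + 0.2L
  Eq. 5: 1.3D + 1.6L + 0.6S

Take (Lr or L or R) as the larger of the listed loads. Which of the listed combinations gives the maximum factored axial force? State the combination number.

(Lr or L or R) → Lr = 195.8 kips; (Lr or R) → Lr = 195.8 kips.
Eq. 1: 1.35(229.9) = 310.37
Eq. 2: 1.25(229.9) + 0.7(60.7) + 0.7(195.8) = 466.93
Eq. 3: 0.85(229.9) - 1.6(60.7) = 98.30
Eq. 4: 1.3(229.9) + 1.75(195.8) + 0.2(132.4) = 668.00
Eq. 5: 1.3(229.9) + 1.6(132.4) + 0.6(125.3) = 585.89
The largest value is 668.00 kips from combination 4.

Combination 4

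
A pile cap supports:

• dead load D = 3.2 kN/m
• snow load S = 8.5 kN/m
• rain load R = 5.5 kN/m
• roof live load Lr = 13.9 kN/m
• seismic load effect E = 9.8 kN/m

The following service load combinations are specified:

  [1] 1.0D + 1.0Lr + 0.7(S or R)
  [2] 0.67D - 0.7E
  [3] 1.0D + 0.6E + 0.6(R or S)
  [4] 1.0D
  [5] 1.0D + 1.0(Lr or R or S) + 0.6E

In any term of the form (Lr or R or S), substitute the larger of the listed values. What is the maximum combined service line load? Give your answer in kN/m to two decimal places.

23.05 kN/m

(S or R) → S = 8.5 kN/m; (R or S) → S = 8.5 kN/m; (Lr or R or S) → Lr = 13.9 kN/m.
[1] 1.0(3.2) + 1.0(13.9) + 0.7(8.5) = 3.20 + 13.90 + 5.95 = 23.05
[2] 0.67(3.2) - 0.7(9.8) = 2.14 - 6.86 = -4.72
[3] 1.0(3.2) + 0.6(9.8) + 0.6(8.5) = 3.20 + 5.88 + 5.10 = 14.18
[4] 1.0(3.2) = 3.20
[5] 1.0(3.2) + 1.0(13.9) + 0.6(9.8) = 3.20 + 13.90 + 5.88 = 22.98
Maximum is from combination 1.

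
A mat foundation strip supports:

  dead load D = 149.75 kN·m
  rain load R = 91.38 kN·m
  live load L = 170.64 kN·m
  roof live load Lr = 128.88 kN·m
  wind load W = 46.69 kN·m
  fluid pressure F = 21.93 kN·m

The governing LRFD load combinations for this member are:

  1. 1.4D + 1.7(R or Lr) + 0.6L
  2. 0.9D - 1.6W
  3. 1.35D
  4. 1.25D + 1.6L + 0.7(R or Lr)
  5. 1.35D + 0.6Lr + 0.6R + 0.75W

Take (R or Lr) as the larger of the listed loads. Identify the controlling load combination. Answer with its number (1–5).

Combination 4

(R or Lr) → Lr = 128.88 kN·m.
1. 1.4(149.75) + 1.7(128.88) + 0.6(170.64) = 531.13
2. 0.9(149.75) - 1.6(46.69) = 60.07
3. 1.35(149.75) = 202.16
4. 1.25(149.75) + 1.6(170.64) + 0.7(128.88) = 550.43
5. 1.35(149.75) + 0.6(128.88) + 0.6(91.38) + 0.75(46.69) = 369.34
The largest value is 550.43 kN·m from combination 4.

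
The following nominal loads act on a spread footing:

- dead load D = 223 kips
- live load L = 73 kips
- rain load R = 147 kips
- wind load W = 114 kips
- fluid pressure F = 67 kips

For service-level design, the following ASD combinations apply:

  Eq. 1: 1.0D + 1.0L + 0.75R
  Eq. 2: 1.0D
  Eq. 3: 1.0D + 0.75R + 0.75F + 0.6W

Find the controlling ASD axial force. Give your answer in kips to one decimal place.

Eq. 1: 1.0(223) + 1.0(73) + 0.75(147) = 406.3
Eq. 2: 1.0(223) = 223.0
Eq. 3: 1.0(223) + 0.75(147) + 0.75(67) + 0.6(114) = 451.9
The controlling combination is 3, giving 451.9 kips.

451.9 kips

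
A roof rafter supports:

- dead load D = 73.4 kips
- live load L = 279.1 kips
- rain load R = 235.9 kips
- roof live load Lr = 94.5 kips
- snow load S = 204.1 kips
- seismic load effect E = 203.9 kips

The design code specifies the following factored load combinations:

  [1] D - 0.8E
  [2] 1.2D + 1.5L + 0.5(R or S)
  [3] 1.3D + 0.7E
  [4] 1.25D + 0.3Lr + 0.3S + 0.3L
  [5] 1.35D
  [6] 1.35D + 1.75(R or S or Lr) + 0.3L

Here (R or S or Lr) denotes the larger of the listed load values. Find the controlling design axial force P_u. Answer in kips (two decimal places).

624.68 kips

(R or S) → R = 235.9 kips; (R or S or Lr) → R = 235.9 kips.
[1] 1.0(73.4) - 0.8(203.9) = 73.40 - 163.12 = -89.72
[2] 1.2(73.4) + 1.5(279.1) + 0.5(235.9) = 88.08 + 418.65 + 117.95 = 624.68
[3] 1.3(73.4) + 0.7(203.9) = 95.42 + 142.73 = 238.15
[4] 1.25(73.4) + 0.3(94.5) + 0.3(204.1) + 0.3(279.1) = 91.75 + 28.35 + 61.23 + 83.73 = 265.06
[5] 1.35(73.4) = 99.09
[6] 1.35(73.4) + 1.75(235.9) + 0.3(279.1) = 99.09 + 412.83 + 83.73 = 595.65
The controlling combination is 2, giving 624.68 kips.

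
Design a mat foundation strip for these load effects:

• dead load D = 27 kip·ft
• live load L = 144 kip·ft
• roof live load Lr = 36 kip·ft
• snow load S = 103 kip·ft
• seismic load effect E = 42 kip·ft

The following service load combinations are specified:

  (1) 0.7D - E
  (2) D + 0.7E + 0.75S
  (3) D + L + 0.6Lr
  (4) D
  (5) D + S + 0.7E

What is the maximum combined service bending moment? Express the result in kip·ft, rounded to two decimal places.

192.60 kip·ft

(1) 0.7(27) - 1.0(42) = 18.90 - 42.00 = -23.10
(2) 1.0(27) + 0.7(42) + 0.75(103) = 27.00 + 29.40 + 77.25 = 133.65
(3) 1.0(27) + 1.0(144) + 0.6(36) = 27.00 + 144.00 + 21.60 = 192.60
(4) 1.0(27) = 27.00
(5) 1.0(27) + 1.0(103) + 0.7(42) = 27.00 + 103.00 + 29.40 = 159.40
Maximum is from combination 3.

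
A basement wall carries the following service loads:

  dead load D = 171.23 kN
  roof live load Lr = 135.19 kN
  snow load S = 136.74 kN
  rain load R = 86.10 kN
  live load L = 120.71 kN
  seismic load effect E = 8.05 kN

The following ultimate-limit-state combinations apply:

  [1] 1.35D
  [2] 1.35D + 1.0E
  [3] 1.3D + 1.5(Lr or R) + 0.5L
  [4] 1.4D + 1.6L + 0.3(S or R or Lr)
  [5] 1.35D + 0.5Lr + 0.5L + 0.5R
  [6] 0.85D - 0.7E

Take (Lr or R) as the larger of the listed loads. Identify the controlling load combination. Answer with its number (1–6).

(Lr or R) → Lr = 135.19 kN; (S or R or Lr) → S = 136.74 kN.
[1] 1.35(171.23) = 231.16
[2] 1.35(171.23) + 1.0(8.05) = 231.16 + 8.05 = 239.21
[3] 1.3(171.23) + 1.5(135.19) + 0.5(120.71) = 485.74
[4] 1.4(171.23) + 1.6(120.71) + 0.3(136.74) = 239.72 + 193.14 + 41.02 = 473.88
[5] 1.35(171.23) + 0.5(135.19) + 0.5(120.71) + 0.5(86.10) = 402.16
[6] 0.85(171.23) - 0.7(8.05) = 145.55 - 5.64 = 139.91
The largest value is 485.74 kN from combination 3.

Combination 3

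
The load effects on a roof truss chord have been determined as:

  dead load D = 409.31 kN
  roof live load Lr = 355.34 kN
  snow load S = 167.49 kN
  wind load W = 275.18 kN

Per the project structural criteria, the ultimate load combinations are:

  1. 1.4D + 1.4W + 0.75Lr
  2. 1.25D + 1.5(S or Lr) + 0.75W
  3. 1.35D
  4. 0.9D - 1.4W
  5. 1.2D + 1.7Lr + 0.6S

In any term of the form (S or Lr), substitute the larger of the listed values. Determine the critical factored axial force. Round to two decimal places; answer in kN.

(S or Lr) → Lr = 355.34 kN.
1. 1.4(409.31) + 1.4(275.18) + 0.75(355.34) = 573.03 + 385.25 + 266.51 = 1224.79
2. 1.25(409.31) + 1.5(355.34) + 0.75(275.18) = 1251.03
3. 1.35(409.31) = 552.57
4. 0.9(409.31) - 1.4(275.18) = 368.38 - 385.25 = -16.87
5. 1.2(409.31) + 1.7(355.34) + 0.6(167.49) = 491.17 + 604.08 + 100.49 = 1195.74
The controlling combination is 2, giving 1251.03 kN.

1251.03 kN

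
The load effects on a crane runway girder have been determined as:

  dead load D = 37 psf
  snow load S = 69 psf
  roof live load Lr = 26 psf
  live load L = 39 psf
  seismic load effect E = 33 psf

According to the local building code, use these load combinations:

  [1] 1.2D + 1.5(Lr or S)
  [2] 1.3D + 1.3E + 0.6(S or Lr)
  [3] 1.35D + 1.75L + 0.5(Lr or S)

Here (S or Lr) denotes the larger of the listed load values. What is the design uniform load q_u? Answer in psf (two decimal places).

152.70 psf

(Lr or S) → S = 69 psf; (S or Lr) → S = 69 psf.
[1] 1.2(37) + 1.5(69) = 44.40 + 103.50 = 147.90
[2] 1.3(37) + 1.3(33) + 0.6(69) = 48.10 + 42.90 + 41.40 = 132.40
[3] 1.35(37) + 1.75(39) + 0.5(69) = 49.95 + 68.25 + 34.50 = 152.70
Combination 3 governs: q_u = 152.70 psf.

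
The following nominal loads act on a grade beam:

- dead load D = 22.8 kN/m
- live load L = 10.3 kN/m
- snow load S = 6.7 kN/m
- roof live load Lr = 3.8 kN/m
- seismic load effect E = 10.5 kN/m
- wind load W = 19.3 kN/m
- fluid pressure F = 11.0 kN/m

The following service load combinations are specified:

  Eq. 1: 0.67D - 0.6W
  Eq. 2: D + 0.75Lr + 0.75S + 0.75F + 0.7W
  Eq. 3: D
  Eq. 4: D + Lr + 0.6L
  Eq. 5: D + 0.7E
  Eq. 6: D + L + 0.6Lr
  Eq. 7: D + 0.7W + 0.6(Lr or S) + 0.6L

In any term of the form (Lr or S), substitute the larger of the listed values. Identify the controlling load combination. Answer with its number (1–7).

Combination 2

(Lr or S) → S = 6.7 kN/m.
Eq. 1: 0.67(22.8) - 0.6(19.3) = 15.3 - 11.6 = 3.7
Eq. 2: 1.0(22.8) + 0.75(3.8) + 0.75(6.7) + 0.75(11.0) + 0.7(19.3) = 52.4
Eq. 3: 1.0(22.8) = 22.8
Eq. 4: 1.0(22.8) + 1.0(3.8) + 0.6(10.3) = 22.8 + 3.8 + 6.2 = 32.8
Eq. 5: 1.0(22.8) + 0.7(10.5) = 22.8 + 7.4 = 30.2
Eq. 6: 1.0(22.8) + 1.0(10.3) + 0.6(3.8) = 22.8 + 10.3 + 2.3 = 35.4
Eq. 7: 1.0(22.8) + 0.7(19.3) + 0.6(6.7) + 0.6(10.3) = 22.8 + 13.5 + 4.0 + 6.2 = 46.5
The largest value is 52.4 kN/m from combination 2.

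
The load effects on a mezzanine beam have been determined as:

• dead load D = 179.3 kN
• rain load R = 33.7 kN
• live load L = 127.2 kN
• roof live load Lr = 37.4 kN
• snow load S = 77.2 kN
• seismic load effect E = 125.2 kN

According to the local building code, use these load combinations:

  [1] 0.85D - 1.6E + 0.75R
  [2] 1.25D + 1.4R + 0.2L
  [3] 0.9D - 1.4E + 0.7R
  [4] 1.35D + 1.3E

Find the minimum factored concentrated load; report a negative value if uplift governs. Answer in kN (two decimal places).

[1] 0.85(179.3) - 1.6(125.2) + 0.75(33.7) = -22.64
[2] 1.25(179.3) + 1.4(33.7) + 0.2(127.2) = 224.13 + 47.18 + 25.44 = 296.75
[3] 0.9(179.3) - 1.4(125.2) + 0.7(33.7) = 161.37 - 175.28 + 23.59 = 9.68
[4] 1.35(179.3) + 1.3(125.2) = 242.06 + 162.76 = 404.82
Combination 1 gives the minimum: -22.64 kN.

-22.64 kN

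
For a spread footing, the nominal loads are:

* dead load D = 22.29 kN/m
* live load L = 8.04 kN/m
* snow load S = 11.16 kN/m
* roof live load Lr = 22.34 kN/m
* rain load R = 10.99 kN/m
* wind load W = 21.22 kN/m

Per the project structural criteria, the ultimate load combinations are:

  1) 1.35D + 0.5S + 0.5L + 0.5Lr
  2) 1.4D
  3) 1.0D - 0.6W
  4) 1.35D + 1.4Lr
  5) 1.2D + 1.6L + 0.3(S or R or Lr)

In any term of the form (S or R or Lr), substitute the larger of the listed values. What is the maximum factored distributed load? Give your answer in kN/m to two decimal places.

(S or R or Lr) → Lr = 22.34 kN/m.
1) 1.35(22.29) + 0.5(11.16) + 0.5(8.04) + 0.5(22.34) = 50.86
2) 1.4(22.29) = 31.21
3) 1.0(22.29) - 0.6(21.22) = 9.56
4) 1.35(22.29) + 1.4(22.34) = 61.37
5) 1.2(22.29) + 1.6(8.04) + 0.3(22.34) = 46.31
The controlling combination is 4, giving 61.37 kN/m.

61.37 kN/m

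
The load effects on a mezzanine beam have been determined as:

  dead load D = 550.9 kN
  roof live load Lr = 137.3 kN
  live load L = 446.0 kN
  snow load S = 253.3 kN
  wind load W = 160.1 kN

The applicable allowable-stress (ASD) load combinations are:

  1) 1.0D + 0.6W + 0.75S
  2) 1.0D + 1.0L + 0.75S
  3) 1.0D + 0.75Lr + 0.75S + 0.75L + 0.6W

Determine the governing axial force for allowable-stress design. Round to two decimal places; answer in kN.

1274.41 kN

1) 1.0(550.9) + 0.6(160.1) + 0.75(253.3) = 836.94
2) 1.0(550.9) + 1.0(446.0) + 0.75(253.3) = 1186.88
3) 1.0(550.9) + 0.75(137.3) + 0.75(253.3) + 0.75(446.0) + 0.6(160.1) = 1274.41
The controlling combination is 3, giving 1274.41 kN.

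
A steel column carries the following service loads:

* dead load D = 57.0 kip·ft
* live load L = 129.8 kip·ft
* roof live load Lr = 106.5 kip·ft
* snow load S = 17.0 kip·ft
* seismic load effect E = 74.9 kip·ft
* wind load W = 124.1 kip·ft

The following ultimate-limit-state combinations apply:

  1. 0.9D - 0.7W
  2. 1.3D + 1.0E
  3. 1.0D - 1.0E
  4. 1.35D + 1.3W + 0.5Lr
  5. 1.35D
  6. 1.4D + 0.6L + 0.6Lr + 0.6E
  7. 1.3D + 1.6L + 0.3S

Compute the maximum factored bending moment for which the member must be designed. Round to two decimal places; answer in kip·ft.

1. 0.9(57.0) - 0.7(124.1) = -35.57
2. 1.3(57.0) + 1.0(74.9) = 149.00
3. 1.0(57.0) - 1.0(74.9) = -17.90
4. 1.35(57.0) + 1.3(124.1) + 0.5(106.5) = 291.53
5. 1.35(57.0) = 76.95
6. 1.4(57.0) + 0.6(129.8) + 0.6(106.5) + 0.6(74.9) = 266.52
7. 1.3(57.0) + 1.6(129.8) + 0.3(17.0) = 286.88
Combination 4 governs: M_u = 291.53 kip·ft.

291.53 kip·ft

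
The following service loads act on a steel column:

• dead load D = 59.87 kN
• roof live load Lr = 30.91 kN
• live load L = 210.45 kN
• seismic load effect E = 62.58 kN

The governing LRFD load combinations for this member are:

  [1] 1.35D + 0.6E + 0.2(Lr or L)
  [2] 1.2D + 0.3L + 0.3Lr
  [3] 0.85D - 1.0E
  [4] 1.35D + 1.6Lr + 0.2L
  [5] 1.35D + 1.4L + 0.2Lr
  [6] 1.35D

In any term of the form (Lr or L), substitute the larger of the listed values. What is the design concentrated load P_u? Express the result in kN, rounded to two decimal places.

(Lr or L) → L = 210.45 kN.
[1] 1.35(59.87) + 0.6(62.58) + 0.2(210.45) = 80.82 + 37.55 + 42.09 = 160.46
[2] 1.2(59.87) + 0.3(210.45) + 0.3(30.91) = 71.84 + 63.14 + 9.27 = 144.25
[3] 0.85(59.87) - 1.0(62.58) = 50.89 - 62.58 = -11.69
[4] 1.35(59.87) + 1.6(30.91) + 0.2(210.45) = 80.82 + 49.46 + 42.09 = 172.37
[5] 1.35(59.87) + 1.4(210.45) + 0.2(30.91) = 381.64
[6] 1.35(59.87) = 80.82
The controlling combination is 5, giving 381.64 kN.

381.64 kN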